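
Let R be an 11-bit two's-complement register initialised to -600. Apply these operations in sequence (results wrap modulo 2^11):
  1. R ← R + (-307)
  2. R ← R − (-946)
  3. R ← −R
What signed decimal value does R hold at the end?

-39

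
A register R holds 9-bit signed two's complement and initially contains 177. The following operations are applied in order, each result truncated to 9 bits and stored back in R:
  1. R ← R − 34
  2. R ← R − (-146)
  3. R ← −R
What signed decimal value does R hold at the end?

Start: R = 177 = 010110001.
R = 177 − 34 = 143 = 010001111
R = 143 − (-146) = 289; wraps to -223 = 100100001
R = −(-223) = 223 = 011011111

223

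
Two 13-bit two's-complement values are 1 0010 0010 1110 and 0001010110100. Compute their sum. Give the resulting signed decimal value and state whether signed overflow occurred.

-2846; no overflow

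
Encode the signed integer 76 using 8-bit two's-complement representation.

01001100

76 is non-negative, so write it directly in 8 bits: 01001100.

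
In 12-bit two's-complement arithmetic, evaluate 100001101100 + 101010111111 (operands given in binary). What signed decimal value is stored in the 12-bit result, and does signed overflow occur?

811; overflow

100001101100 = -1940 (signed)
101010111111 = -1345 (signed)
  100001101100
+ 101010111111
= 001100101011  (discard carry-out 1)
Result 001100101011: MSB = 0 → value 811.
Both addends are negative but the stored result is non-negative: signed overflow. The true value -1940 + (-1345) = -3285 lies outside [-2048, 2047].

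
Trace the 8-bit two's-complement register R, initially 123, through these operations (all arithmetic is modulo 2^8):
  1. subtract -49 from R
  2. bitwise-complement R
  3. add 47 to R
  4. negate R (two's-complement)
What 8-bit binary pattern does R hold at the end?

01111110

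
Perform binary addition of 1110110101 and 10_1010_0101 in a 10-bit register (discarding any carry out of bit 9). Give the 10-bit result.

1001011010

  1110110101
+ 1010100101
= 1001011010  (discard carry-out 1)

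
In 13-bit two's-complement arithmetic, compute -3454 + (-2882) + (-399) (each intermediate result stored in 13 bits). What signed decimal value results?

-3454 + (-2882) = -6336 → wraps to 1856 (0011101000000)
1856 + (-399) = 1457 (0010110110001)

1457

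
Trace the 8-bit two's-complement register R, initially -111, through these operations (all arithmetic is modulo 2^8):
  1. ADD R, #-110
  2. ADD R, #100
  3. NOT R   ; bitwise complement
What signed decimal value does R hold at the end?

120

Start: R = -111 = 10010001.
R = -111 + (-110) = -221; wraps to 35 = 00100011
R = 35 + 100 = 135; wraps to -121 = 10000111
R = NOT 10000111 = 01111000 = 120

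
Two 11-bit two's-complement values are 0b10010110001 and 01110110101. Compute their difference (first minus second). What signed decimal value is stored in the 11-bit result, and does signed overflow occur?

0b10010110001 → 10010110001 = -847 (signed)
01110110101 = 949 (signed)
Subtract via negate-and-add: invert 01110110101 + 1 = 10001001011 (i.e. -949).
  10010110001
+ 10001001011
= 00011111100  (discard carry-out 1)
Result 00011111100: MSB = 0 → value 252.
Both addends (after negating the subtrahend) are negative but the stored result is non-negative: signed overflow. The true value -847 − 949 = -1796 lies outside [-1024, 1023].

252; overflow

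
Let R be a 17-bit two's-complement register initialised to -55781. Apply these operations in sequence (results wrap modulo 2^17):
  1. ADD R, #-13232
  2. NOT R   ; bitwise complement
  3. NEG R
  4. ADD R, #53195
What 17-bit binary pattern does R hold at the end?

Start: R = -55781 = 10010011000011011.
R = -55781 + (-13232) = -69013; wraps to 62059 = 01111001001101011
R = NOT 01111001001101011 = 10000110110010100 = -62060
R = −(-62060) = 62060 = 01111001001101100
R = 62060 + 53195 = 115255; wraps to -15817 = 11100001000110111

11100001000110111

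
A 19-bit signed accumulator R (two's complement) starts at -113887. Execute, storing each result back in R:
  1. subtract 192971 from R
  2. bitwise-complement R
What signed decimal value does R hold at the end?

-217431

Start: R = -113887 = 1100100001100100001.
R = -113887 − 192971 = -306858; wraps to 217430 = 0110101000101010110
R = NOT 0110101000101010110 = 1001010111010101001 = -217431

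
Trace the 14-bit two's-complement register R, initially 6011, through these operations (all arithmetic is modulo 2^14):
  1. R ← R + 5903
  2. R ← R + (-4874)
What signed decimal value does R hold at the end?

7040

Start: R = 6011 = 01011101111011.
R = 6011 + 5903 = 11914; wraps to -4470 = 10111010001010
R = -4470 + (-4874) = -9344; wraps to 7040 = 01101110000000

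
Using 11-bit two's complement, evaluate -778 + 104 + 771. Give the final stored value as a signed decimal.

-778 + 104 = -674 (10101011110)
-674 + 771 = 97 (00001100001)

97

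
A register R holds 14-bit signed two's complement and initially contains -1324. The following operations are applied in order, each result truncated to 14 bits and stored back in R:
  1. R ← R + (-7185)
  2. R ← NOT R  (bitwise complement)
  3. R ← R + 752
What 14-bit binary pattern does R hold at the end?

Start: R = -1324 = 11101011010100.
R = -1324 + (-7185) = -8509; wraps to 7875 = 01111011000011
R = NOT 01111011000011 = 10000100111100 = -7876
R = -7876 + 752 = -7124 = 10010000101100

10010000101100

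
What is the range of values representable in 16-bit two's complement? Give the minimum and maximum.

Minimum: −2^15 = -32768.
Maximum: 2^15 − 1 = 32767.

min = -32768, max = 32767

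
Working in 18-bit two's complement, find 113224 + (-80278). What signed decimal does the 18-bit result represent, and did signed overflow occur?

113224 → 011011101001001000
-80278 → 101100011001101010
  011011101001001000
+ 101100011001101010
= 001000000010110010  (discard carry-out 1)
Result 001000000010110010: MSB = 0 → value 32946.
Addends have opposite signs, so signed overflow cannot occur.

32946; no overflow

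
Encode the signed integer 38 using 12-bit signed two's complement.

000000100110

38 is non-negative, so write it directly in 12 bits: 000000100110.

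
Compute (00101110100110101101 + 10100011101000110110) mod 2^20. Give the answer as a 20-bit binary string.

  00101110100110101101
+ 10100011101000110110
= 11010010001111100011

11010010001111100011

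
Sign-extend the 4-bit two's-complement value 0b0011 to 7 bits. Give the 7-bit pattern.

0000011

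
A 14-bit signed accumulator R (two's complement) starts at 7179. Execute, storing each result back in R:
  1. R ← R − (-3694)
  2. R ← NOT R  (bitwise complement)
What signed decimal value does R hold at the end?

5510

Start: R = 7179 = 01110000001011.
R = 7179 − (-3694) = 10873; wraps to -5511 = 10101001111001
R = NOT 10101001111001 = 01010110000110 = 5510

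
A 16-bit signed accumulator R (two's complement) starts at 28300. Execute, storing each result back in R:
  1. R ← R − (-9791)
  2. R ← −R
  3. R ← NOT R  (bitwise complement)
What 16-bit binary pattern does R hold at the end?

Start: R = 28300 = 0110111010001100.
R = 28300 − (-9791) = 38091; wraps to -27445 = 1001010011001011
R = −(-27445) = 27445 = 0110101100110101
R = NOT 0110101100110101 = 1001010011001010 = -27446

1001010011001010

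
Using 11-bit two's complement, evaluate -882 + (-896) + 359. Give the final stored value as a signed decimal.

629

-882 + (-896) = -1778 → wraps to 270 (00100001110)
270 + 359 = 629 (01001110101)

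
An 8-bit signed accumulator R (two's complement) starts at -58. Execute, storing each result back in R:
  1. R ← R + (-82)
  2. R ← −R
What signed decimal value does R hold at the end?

-116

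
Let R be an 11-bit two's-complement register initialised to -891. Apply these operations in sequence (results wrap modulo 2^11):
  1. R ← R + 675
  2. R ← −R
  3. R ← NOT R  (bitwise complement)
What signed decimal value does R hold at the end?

-217

Start: R = -891 = 10010000101.
R = -891 + 675 = -216 = 11100101000
R = −(-216) = 216 = 00011011000
R = NOT 00011011000 = 11100100111 = -217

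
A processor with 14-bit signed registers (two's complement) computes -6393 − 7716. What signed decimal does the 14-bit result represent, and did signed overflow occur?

2275; overflow

-6393 → 10011100000111
7716 → 01111000100100
Subtract via negate-and-add: invert 01111000100100 + 1 = 10000111011100 (i.e. -7716).
  10011100000111
+ 10000111011100
= 00100011100011  (discard carry-out 1)
Result 00100011100011: MSB = 0 → value 2275.
Both addends (after negating the subtrahend) are negative but the stored result is non-negative: signed overflow. The true value -6393 − 7716 = -14109 lies outside [-8192, 8191].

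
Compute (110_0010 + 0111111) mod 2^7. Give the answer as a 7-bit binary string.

0100001

  1100010
+ 0111111
= 0100001  (discard carry-out 1)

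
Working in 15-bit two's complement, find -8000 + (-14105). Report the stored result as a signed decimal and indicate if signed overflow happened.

-8000 → 110000011000000
-14105 → 100100011100111
  110000011000000
+ 100100011100111
= 010100110100111  (discard carry-out 1)
Result 010100110100111: MSB = 0 → value 10663.
Both addends are negative but the stored result is non-negative: signed overflow. The true value -8000 + (-14105) = -22105 lies outside [-16384, 16383].

10663; overflow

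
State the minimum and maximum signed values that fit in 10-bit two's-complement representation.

Minimum: −2^9 = -512.
Maximum: 2^9 − 1 = 511.

min = -512, max = 511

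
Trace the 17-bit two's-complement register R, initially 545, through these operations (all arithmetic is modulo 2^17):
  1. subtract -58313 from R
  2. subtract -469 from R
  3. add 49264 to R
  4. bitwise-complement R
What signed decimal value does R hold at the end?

Start: R = 545 = 00000001000100001.
R = 545 − (-58313) = 58858 = 01110010111101010
R = 58858 − (-469) = 59327 = 01110011110111111
R = 59327 + 49264 = 108591; wraps to -22481 = 11010100000101111
R = NOT 11010100000101111 = 00101011111010000 = 22480

22480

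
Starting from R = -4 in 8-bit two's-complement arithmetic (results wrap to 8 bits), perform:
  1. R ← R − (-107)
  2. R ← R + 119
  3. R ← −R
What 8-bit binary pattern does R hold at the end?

00100010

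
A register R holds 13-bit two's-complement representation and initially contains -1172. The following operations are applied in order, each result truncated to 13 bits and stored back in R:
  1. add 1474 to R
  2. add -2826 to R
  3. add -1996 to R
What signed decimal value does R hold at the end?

3672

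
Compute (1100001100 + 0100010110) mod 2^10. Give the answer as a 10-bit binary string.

  1100001100
+ 0100010110
= 0000100010  (discard carry-out 1)

0000100010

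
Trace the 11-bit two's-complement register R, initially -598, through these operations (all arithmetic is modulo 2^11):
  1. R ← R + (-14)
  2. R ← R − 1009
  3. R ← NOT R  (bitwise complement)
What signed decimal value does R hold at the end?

Start: R = -598 = 10110101010.
R = -598 + (-14) = -612 = 10110011100
R = -612 − 1009 = -1621; wraps to 427 = 00110101011
R = NOT 00110101011 = 11001010100 = -428

-428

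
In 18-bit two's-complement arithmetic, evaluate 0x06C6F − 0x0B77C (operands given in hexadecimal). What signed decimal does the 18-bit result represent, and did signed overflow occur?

-19213; no overflow

0x06C6F = 000110110001101111 = 27759 (signed)
0x0B77C = 001011011101111100 = 46972 (signed)
Subtract via negate-and-add: invert 001011011101111100 + 1 = 110100100010000100 (i.e. -46972).
  000110110001101111
+ 110100100010000100
= 111011010011110011
Result 111011010011110011: MSB = 1 → 242931 − 262144 = -19213.
Addends (after negating the subtrahend) have opposite signs, so signed overflow cannot occur.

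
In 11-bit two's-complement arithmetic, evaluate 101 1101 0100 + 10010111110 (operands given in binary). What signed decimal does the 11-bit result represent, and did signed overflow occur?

658; overflow

101 1101 0100 → 10111010100 = -556 (signed)
10010111110 = -834 (signed)
  10111010100
+ 10010111110
= 01010010010  (discard carry-out 1)
Result 01010010010: MSB = 0 → value 658.
Both addends are negative but the stored result is non-negative: signed overflow. The true value -556 + (-834) = -1390 lies outside [-1024, 1023].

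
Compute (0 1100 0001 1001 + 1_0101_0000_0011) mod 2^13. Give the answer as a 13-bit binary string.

0000100011100

  0110000011001
+ 1010100000011
= 0000100011100  (discard carry-out 1)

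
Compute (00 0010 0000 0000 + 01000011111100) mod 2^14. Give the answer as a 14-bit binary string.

01001011111100

  00001000000000
+ 01000011111100
= 01001011111100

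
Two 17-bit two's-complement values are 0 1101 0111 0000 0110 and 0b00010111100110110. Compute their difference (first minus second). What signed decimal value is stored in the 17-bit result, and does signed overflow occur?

0 1101 0111 0000 0110 → 01101011100000110 = 55046 (signed)
0b00010111100110110 → 00010111100110110 = 12086 (signed)
Subtract via negate-and-add: invert 00010111100110110 + 1 = 11101000011001010 (i.e. -12086).
  01101011100000110
+ 11101000011001010
= 01010011111010000  (discard carry-out 1)
Result 01010011111010000: MSB = 0 → value 42960.
Addends (after negating the subtrahend) have opposite signs, so signed overflow cannot occur.

42960; no overflow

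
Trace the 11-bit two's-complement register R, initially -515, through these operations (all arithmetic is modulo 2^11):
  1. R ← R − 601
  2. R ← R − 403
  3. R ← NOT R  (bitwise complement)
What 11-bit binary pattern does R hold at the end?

Start: R = -515 = 10111111101.
R = -515 − 601 = -1116; wraps to 932 = 01110100100
R = 932 − 403 = 529 = 01000010001
R = NOT 01000010001 = 10111101110 = -530

10111101110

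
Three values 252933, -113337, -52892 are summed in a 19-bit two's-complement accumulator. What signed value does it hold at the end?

86704

252933 + (-113337) = 139596 (0100010000101001100)
139596 + (-52892) = 86704 (0010101001010110000)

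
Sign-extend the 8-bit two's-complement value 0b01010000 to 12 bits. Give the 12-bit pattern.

MSB of 01010000 is 0; replicate it into the new high bits.
0000|01010000 → 000001010000 (still 80).

000001010000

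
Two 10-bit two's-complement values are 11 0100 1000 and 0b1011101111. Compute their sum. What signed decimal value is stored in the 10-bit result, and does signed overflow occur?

11 0100 1000 → 1101001000 = -184 (signed)
0b1011101111 → 1011101111 = -273 (signed)
  1101001000
+ 1011101111
= 1000110111  (discard carry-out 1)
Result 1000110111: MSB = 1 → 567 − 1024 = -457.
Both addends are negative and so is the stored result: no signed overflow.

-457; no overflow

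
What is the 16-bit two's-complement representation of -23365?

1010010010111011

|-23365| = 23365 = 0101101101000101 in 16 bits.
Invert the bits: 1010010010111010. Add 1: 1010010010111011.
Check: 1010010010111011 reads as 42171 − 65536 = -23365.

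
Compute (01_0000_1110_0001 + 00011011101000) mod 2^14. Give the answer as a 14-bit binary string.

01011111001001

  01000011100001
+ 00011011101000
= 01011111001001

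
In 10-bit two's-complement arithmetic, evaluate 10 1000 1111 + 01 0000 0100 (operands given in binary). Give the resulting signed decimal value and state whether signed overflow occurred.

10 1000 1111 → 1010001111 = -369 (signed)
01 0000 0100 → 0100000100 = 260 (signed)
  1010001111
+ 0100000100
= 1110010011
Result 1110010011: MSB = 1 → 915 − 1024 = -109.
Addends have opposite signs, so signed overflow cannot occur.

-109; no overflow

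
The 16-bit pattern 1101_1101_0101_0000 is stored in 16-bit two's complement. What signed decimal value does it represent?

-8880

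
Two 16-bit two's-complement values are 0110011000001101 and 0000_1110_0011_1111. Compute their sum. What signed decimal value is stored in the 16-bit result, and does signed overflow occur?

29772; no overflow

0110011000001101 = 26125 (signed)
0000_1110_0011_1111 → 0000111000111111 = 3647 (signed)
  0110011000001101
+ 0000111000111111
= 0111010001001100
Result 0111010001001100: MSB = 0 → value 29772.
Both addends are non-negative and so is the stored result: no signed overflow.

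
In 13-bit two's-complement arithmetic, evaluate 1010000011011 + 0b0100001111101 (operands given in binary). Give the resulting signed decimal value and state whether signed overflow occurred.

1010000011011 = -3045 (signed)
0b0100001111101 → 0100001111101 = 2173 (signed)
  1010000011011
+ 0100001111101
= 1110010011000
Result 1110010011000: MSB = 1 → 7320 − 8192 = -872.
Addends have opposite signs, so signed overflow cannot occur.

-872; no overflow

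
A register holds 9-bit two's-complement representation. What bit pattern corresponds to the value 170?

170 is non-negative, so write it directly in 9 bits: 010101010.

010101010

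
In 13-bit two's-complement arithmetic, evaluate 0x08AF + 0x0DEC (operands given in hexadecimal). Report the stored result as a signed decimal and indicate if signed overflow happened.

0x08AF = 0100010101111 = 2223 (signed)
0x0DEC = 0110111101100 = 3564 (signed)
  0100010101111
+ 0110111101100
= 1011010011011
Result 1011010011011: MSB = 1 → 5787 − 8192 = -2405.
Both addends are non-negative but the stored result is negative: signed overflow. The true value 2223 + 3564 = 5787 lies outside [-4096, 4095].

-2405; overflow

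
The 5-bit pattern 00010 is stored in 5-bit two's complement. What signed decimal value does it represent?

MSB is 0, so the value is non-negative: 00010 = 2.

2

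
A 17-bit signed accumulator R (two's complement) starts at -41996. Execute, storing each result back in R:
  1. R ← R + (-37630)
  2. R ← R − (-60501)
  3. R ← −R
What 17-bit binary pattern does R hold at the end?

00100101010110101

Start: R = -41996 = 10101101111110100.
R = -41996 + (-37630) = -79626; wraps to 51446 = 01100100011110110
R = 51446 − (-60501) = 111947; wraps to -19125 = 11011010101001011
R = −(-19125) = 19125 = 00100101010110101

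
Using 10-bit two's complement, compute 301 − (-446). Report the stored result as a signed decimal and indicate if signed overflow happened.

301 → 0100101101
-446 → 1001000010
Subtract via negate-and-add: invert 1001000010 + 1 = 0110111110 (i.e. 446).
  0100101101
+ 0110111110
= 1011101011
Result 1011101011: MSB = 1 → 747 − 1024 = -277.
Both addends (after negating the subtrahend) are non-negative but the stored result is negative: signed overflow. The true value 301 − (-446) = 747 lies outside [-512, 511].

-277; overflow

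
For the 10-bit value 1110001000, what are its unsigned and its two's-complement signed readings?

unsigned = 904, signed = -120

Unsigned: 1110001000 = 904.
Signed: MSB=1 → 904 − 1024 = -120.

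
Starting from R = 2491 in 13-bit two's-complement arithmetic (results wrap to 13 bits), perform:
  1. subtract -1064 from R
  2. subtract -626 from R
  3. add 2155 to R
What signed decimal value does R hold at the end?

Start: R = 2491 = 0100110111011.
R = 2491 − (-1064) = 3555 = 0110111100011
R = 3555 − (-626) = 4181; wraps to -4011 = 1000001010101
R = -4011 + 2155 = -1856 = 1100011000000

-1856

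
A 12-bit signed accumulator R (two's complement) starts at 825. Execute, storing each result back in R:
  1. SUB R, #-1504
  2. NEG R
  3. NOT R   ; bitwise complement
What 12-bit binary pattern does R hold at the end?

Start: R = 825 = 001100111001.
R = 825 − (-1504) = 2329; wraps to -1767 = 100100011001
R = −(-1767) = 1767 = 011011100111
R = NOT 011011100111 = 100100011000 = -1768

100100011000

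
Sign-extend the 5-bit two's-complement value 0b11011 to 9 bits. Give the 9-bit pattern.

MSB of 11011 is 1; replicate it into the new high bits.
1111|11011 → 111111011 (still -5).

111111011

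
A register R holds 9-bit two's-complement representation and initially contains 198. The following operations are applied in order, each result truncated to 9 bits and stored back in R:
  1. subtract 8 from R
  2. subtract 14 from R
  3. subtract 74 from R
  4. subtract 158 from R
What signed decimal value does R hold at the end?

-56

Start: R = 198 = 011000110.
R = 198 − 8 = 190 = 010111110
R = 190 − 14 = 176 = 010110000
R = 176 − 74 = 102 = 001100110
R = 102 − 158 = -56 = 111001000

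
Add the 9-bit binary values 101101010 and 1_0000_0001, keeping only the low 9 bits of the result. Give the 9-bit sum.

  101101010
+ 100000001
= 001101011  (discard carry-out 1)

001101011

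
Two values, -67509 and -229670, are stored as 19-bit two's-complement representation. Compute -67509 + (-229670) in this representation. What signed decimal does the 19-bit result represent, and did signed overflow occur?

-67509 → 1101111100001001011
-229670 → 1000111111011011010
  1101111100001001011
+ 1000111111011011010
= 0110111011100100101  (discard carry-out 1)
Result 0110111011100100101: MSB = 0 → value 227109.
Both addends are negative but the stored result is non-negative: signed overflow. The true value -67509 + (-229670) = -297179 lies outside [-262144, 262143].

227109; overflow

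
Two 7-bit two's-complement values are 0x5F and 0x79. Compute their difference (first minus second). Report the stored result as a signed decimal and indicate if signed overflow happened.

-26; no overflow

0x5F = 1011111 = -33 (signed)
0x79 = 1111001 = -7 (signed)
Subtract via negate-and-add: invert 1111001 + 1 = 0000111 (i.e. 7).
  1011111
+ 0000111
= 1100110
Result 1100110: MSB = 1 → 102 − 128 = -26.
Addends (after negating the subtrahend) have opposite signs, so signed overflow cannot occur.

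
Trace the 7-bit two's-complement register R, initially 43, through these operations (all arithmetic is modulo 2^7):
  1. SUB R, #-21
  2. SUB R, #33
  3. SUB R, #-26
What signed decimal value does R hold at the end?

Start: R = 43 = 0101011.
R = 43 − (-21) = 64; wraps to -64 = 1000000
R = -64 − 33 = -97; wraps to 31 = 0011111
R = 31 − (-26) = 57 = 0111001

57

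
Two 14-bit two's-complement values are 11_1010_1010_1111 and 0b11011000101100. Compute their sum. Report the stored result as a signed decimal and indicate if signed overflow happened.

11_1010_1010_1111 → 11101010101111 = -1361 (signed)
0b11011000101100 → 11011000101100 = -2516 (signed)
  11101010101111
+ 11011000101100
= 11000011011011  (discard carry-out 1)
Result 11000011011011: MSB = 1 → 12507 − 16384 = -3877.
Both addends are negative and so is the stored result: no signed overflow.

-3877; no overflow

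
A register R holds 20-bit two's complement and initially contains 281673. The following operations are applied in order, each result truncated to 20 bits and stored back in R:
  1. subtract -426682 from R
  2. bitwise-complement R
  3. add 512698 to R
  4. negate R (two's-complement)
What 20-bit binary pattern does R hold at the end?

00101111110001001010

Start: R = 281673 = 01000100110001001001.
R = 281673 − (-426682) = 708355; wraps to -340221 = 10101100111100000011
R = NOT 10101100111100000011 = 01010011000011111100 = 340220
R = 340220 + 512698 = 852918; wraps to -195658 = 11010000001110110110
R = −(-195658) = 195658 = 00101111110001001010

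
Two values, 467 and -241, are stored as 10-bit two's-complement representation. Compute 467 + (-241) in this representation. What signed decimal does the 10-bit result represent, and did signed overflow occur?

226; no overflow

467 → 0111010011
-241 → 1100001111
  0111010011
+ 1100001111
= 0011100010  (discard carry-out 1)
Result 0011100010: MSB = 0 → value 226.
Addends have opposite signs, so signed overflow cannot occur.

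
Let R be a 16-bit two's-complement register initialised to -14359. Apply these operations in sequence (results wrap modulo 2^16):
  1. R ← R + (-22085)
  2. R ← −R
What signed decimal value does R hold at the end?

-29092

Start: R = -14359 = 1100011111101001.
R = -14359 + (-22085) = -36444; wraps to 29092 = 0111000110100100
R = −(29092) = -29092 = 1000111001011100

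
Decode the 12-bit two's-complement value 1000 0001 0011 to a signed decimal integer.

-2029

MSB is 1, so the value is negative.
Invert: 011111101100. Add 1: 011111101101 = 2029. So the value is −2029.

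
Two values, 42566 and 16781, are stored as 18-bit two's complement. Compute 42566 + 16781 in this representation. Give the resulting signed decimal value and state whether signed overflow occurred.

42566 → 001010011001000110
16781 → 000100000110001101
  001010011001000110
+ 000100000110001101
= 001110011111010011
Result 001110011111010011: MSB = 0 → value 59347.
Both addends are non-negative and so is the stored result: no signed overflow.

59347; no overflow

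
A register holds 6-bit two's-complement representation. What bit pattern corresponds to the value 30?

011110

30 is non-negative, so write it directly in 6 bits: 011110.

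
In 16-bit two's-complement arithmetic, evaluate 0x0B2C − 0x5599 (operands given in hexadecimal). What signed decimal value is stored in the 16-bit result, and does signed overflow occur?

0x0B2C = 0000101100101100 = 2860 (signed)
0x5599 = 0101010110011001 = 21913 (signed)
Subtract via negate-and-add: invert 0101010110011001 + 1 = 1010101001100111 (i.e. -21913).
  0000101100101100
+ 1010101001100111
= 1011010110010011
Result 1011010110010011: MSB = 1 → 46483 − 65536 = -19053.
Addends (after negating the subtrahend) have opposite signs, so signed overflow cannot occur.

-19053; no overflow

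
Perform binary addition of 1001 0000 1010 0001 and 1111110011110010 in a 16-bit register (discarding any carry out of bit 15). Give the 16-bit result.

  1001000010100001
+ 1111110011110010
= 1000110110010011  (discard carry-out 1)

1000110110010011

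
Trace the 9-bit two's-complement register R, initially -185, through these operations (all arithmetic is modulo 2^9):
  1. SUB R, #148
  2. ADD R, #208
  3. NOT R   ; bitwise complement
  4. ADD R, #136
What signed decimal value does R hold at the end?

Start: R = -185 = 101000111.
R = -185 − 148 = -333; wraps to 179 = 010110011
R = 179 + 208 = 387; wraps to -125 = 110000011
R = NOT 110000011 = 001111100 = 124
R = 124 + 136 = 260; wraps to -252 = 100000100

-252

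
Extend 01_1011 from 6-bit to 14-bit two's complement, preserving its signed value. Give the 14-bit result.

MSB of 011011 is 0; replicate it into the new high bits.
00000000|011011 → 00000000011011 (still 27).

00000000011011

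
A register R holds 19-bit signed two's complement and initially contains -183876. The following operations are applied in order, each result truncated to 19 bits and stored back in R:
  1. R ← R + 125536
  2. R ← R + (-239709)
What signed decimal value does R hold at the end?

Start: R = -183876 = 1010011000110111100.
R = -183876 + 125536 = -58340 = 1110001110000011100
R = -58340 + (-239709) = -298049; wraps to 226239 = 0110111001110111111

226239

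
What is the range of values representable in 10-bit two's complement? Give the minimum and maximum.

Minimum: −2^9 = -512.
Maximum: 2^9 − 1 = 511.

min = -512, max = 511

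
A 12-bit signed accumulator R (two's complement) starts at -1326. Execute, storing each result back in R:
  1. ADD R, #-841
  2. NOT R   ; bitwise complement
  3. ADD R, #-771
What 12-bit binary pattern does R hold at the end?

010101110011

Start: R = -1326 = 101011010010.
R = -1326 + (-841) = -2167; wraps to 1929 = 011110001001
R = NOT 011110001001 = 100001110110 = -1930
R = -1930 + (-771) = -2701; wraps to 1395 = 010101110011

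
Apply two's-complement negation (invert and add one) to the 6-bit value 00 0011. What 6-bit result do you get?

111101

Invert: 111100. Add 1: 111101.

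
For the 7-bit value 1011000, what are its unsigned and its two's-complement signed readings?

Unsigned: 1011000 = 88.
Signed: MSB=1 → 88 − 128 = -40.

unsigned = 88, signed = -40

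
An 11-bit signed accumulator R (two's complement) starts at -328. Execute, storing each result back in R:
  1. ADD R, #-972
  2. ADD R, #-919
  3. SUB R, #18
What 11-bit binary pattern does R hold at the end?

11101000011

Start: R = -328 = 11010111000.
R = -328 + (-972) = -1300; wraps to 748 = 01011101100
R = 748 + (-919) = -171 = 11101010101
R = -171 − 18 = -189 = 11101000011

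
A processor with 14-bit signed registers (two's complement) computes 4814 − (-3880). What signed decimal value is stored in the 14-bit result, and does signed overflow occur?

4814 → 01001011001110
-3880 → 11000011011000
Subtract via negate-and-add: invert 11000011011000 + 1 = 00111100101000 (i.e. 3880).
  01001011001110
+ 00111100101000
= 10000111110110
Result 10000111110110: MSB = 1 → 8694 − 16384 = -7690.
Both addends (after negating the subtrahend) are non-negative but the stored result is negative: signed overflow. The true value 4814 − (-3880) = 8694 lies outside [-8192, 8191].

-7690; overflow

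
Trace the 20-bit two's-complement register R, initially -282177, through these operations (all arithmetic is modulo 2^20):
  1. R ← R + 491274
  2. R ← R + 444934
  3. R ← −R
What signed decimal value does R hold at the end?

Start: R = -282177 = 10111011000110111111.
R = -282177 + 491274 = 209097 = 00110011000011001001
R = 209097 + 444934 = 654031; wraps to -394545 = 10011111101011001111
R = −(-394545) = 394545 = 01100000010100110001

394545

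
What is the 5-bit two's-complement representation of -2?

11110

|-2| = 2 = 00010 in 5 bits.
Invert the bits: 11101. Add 1: 11110.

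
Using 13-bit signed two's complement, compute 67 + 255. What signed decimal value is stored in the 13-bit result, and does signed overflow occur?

67 → 0000001000011
255 → 0000011111111
  0000001000011
+ 0000011111111
= 0000101000010
Result 0000101000010: MSB = 0 → value 322.
Both addends are non-negative and so is the stored result: no signed overflow.

322; no overflow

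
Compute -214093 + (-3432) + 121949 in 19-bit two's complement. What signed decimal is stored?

-214093 + (-3432) = -217525 (1001010111001001011)
-217525 + 121949 = -95576 (1101000101010101000)

-95576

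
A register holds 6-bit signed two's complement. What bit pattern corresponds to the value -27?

|-27| = 27 = 011011 in 6 bits.
Invert the bits: 100100. Add 1: 100101.

100101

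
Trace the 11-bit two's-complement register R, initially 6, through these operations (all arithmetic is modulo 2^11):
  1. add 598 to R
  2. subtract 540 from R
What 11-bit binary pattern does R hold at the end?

00001000000

Start: R = 6 = 00000000110.
R = 6 + 598 = 604 = 01001011100
R = 604 − 540 = 64 = 00001000000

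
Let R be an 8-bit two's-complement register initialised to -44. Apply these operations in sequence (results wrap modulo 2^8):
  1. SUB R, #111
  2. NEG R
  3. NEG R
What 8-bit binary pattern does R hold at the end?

Start: R = -44 = 11010100.
R = -44 − 111 = -155; wraps to 101 = 01100101
R = −(101) = -101 = 10011011
R = −(-101) = 101 = 01100101

01100101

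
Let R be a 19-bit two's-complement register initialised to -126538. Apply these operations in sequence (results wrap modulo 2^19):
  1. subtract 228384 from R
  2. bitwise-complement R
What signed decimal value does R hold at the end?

Start: R = -126538 = 1100001000110110110.
R = -126538 − 228384 = -354922; wraps to 169366 = 0101001010110010110
R = NOT 0101001010110010110 = 1010110101001101001 = -169367

-169367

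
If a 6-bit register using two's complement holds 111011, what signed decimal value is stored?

-5

MSB is 1, so the value is negative.
Unsigned reading: 59. Subtract 2^6 = 64: 59 − 64 = -5.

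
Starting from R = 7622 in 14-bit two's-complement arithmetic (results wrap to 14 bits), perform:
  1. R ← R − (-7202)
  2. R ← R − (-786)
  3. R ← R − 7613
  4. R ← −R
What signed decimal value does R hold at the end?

Start: R = 7622 = 01110111000110.
R = 7622 − (-7202) = 14824; wraps to -1560 = 11100111101000
R = -1560 − (-786) = -774 = 11110011111010
R = -774 − 7613 = -8387; wraps to 7997 = 01111100111101
R = −(7997) = -7997 = 10000011000011

-7997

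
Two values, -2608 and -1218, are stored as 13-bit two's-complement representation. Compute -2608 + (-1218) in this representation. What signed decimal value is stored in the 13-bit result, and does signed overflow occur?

-3826; no overflow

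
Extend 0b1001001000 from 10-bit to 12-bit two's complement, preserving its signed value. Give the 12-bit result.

MSB of 1001001000 is 1; replicate it into the new high bits.
11|1001001000 → 111001001000 (still -440).

111001001000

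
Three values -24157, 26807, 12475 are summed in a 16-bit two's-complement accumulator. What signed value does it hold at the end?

-24157 + 26807 = 2650 (0000101001011010)
2650 + 12475 = 15125 (0011101100010101)

15125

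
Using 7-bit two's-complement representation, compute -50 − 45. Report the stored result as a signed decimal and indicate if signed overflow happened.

-50 → 1001110
45 → 0101101
Subtract via negate-and-add: invert 0101101 + 1 = 1010011 (i.e. -45).
  1001110
+ 1010011
= 0100001  (discard carry-out 1)
Result 0100001: MSB = 0 → value 33.
Both addends (after negating the subtrahend) are negative but the stored result is non-negative: signed overflow. The true value -50 − 45 = -95 lies outside [-64, 63].

33; overflow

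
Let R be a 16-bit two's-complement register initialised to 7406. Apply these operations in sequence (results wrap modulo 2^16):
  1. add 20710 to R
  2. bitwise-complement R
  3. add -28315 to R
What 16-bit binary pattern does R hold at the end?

0010001110010000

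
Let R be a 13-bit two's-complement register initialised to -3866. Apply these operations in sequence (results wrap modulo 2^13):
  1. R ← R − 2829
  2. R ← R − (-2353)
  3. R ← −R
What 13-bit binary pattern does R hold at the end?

Start: R = -3866 = 1000011100110.
R = -3866 − 2829 = -6695; wraps to 1497 = 0010111011001
R = 1497 − (-2353) = 3850 = 0111100001010
R = −(3850) = -3850 = 1000011110110

1000011110110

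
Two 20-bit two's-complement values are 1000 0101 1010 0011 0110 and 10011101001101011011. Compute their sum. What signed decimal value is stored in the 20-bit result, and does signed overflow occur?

142737; overflow

1000 0101 1010 0011 0110 → 10000101101000110110 = -501194 (signed)
10011101001101011011 = -404645 (signed)
  10000101101000110110
+ 10011101001101011011
= 00100010110110010001  (discard carry-out 1)
Result 00100010110110010001: MSB = 0 → value 142737.
Both addends are negative but the stored result is non-negative: signed overflow. The true value -501194 + (-404645) = -905839 lies outside [-524288, 524287].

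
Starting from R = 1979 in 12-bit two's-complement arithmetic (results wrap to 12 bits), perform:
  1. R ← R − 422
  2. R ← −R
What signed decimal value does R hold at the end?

-1557

Start: R = 1979 = 011110111011.
R = 1979 − 422 = 1557 = 011000010101
R = −(1557) = -1557 = 100111101011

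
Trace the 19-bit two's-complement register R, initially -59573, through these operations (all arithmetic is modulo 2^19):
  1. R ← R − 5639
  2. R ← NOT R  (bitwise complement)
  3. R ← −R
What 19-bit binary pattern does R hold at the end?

1110000000101000101

Start: R = -59573 = 1110001011101001011.
R = -59573 − 5639 = -65212 = 1110000000101000100
R = NOT 1110000000101000100 = 0001111111010111011 = 65211
R = −(65211) = -65211 = 1110000000101000101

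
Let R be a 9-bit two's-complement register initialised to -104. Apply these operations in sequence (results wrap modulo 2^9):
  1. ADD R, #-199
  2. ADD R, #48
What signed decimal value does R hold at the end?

-255

Start: R = -104 = 110011000.
R = -104 + (-199) = -303; wraps to 209 = 011010001
R = 209 + 48 = 257; wraps to -255 = 100000001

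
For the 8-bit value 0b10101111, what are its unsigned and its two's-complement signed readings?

Unsigned: 10101111 = 175.
Signed: MSB=1 → 175 − 256 = -81.

unsigned = 175, signed = -81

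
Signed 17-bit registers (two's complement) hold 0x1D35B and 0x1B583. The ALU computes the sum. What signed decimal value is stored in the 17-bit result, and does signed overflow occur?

-30498; no overflow

0x1D35B = 11101001101011011 = -11429 (signed)
0x1B583 = 11011010110000011 = -19069 (signed)
  11101001101011011
+ 11011010110000011
= 11000100011011110  (discard carry-out 1)
Result 11000100011011110: MSB = 1 → 100574 − 131072 = -30498.
Both addends are negative and so is the stored result: no signed overflow.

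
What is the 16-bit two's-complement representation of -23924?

1010001010001100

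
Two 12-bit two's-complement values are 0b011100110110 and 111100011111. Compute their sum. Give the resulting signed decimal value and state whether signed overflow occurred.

1621; no overflow

0b011100110110 → 011100110110 = 1846 (signed)
111100011111 = -225 (signed)
  011100110110
+ 111100011111
= 011001010101  (discard carry-out 1)
Result 011001010101: MSB = 0 → value 1621.
Addends have opposite signs, so signed overflow cannot occur.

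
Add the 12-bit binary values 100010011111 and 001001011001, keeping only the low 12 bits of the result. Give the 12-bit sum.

101011111000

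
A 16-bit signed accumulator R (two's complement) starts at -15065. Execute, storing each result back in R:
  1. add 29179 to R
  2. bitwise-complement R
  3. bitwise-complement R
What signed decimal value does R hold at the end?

14114

Start: R = -15065 = 1100010100100111.
R = -15065 + 29179 = 14114 = 0011011100100010
R = NOT 0011011100100010 = 1100100011011101 = -14115
R = NOT 1100100011011101 = 0011011100100010 = 14114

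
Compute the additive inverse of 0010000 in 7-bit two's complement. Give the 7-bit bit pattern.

Invert: 1101111. Add 1: 1110000.
Check: 0010000 = 16, 1110000 = -16.

1110000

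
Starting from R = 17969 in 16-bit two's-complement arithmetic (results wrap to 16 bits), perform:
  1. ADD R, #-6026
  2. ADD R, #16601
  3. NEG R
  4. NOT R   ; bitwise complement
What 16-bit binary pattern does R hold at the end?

0110111101111111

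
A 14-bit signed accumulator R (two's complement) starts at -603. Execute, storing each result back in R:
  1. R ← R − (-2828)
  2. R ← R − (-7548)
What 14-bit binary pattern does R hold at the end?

10011000101101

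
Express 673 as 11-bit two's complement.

01010100001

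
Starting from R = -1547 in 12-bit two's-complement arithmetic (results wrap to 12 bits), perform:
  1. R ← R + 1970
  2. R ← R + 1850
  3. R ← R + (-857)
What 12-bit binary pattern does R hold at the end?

010110001000

Start: R = -1547 = 100111110101.
R = -1547 + 1970 = 423 = 000110100111
R = 423 + 1850 = 2273; wraps to -1823 = 100011100001
R = -1823 + (-857) = -2680; wraps to 1416 = 010110001000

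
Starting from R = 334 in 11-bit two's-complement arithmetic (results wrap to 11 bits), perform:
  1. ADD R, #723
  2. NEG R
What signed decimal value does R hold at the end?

Start: R = 334 = 00101001110.
R = 334 + 723 = 1057; wraps to -991 = 10000100001
R = −(-991) = 991 = 01111011111

991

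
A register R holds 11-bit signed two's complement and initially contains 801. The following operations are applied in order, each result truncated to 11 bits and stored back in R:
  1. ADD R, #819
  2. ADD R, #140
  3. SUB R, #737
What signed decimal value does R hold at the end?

Start: R = 801 = 01100100001.
R = 801 + 819 = 1620; wraps to -428 = 11001010100
R = -428 + 140 = -288 = 11011100000
R = -288 − 737 = -1025; wraps to 1023 = 01111111111

1023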